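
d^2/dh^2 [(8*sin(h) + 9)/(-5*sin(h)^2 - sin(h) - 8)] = (200*sin(h)^5 + 860*sin(h)^4 - 2185*sin(h)^3 - 2845*sin(h)^2 + 2090*sin(h) + 830)/(5*sin(h)^2 + sin(h) + 8)^3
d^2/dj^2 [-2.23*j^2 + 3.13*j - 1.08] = -4.46000000000000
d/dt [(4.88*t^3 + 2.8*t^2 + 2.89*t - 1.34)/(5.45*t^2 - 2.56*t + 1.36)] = (26.596*t^4 - 24.9856*t^3 - 3.0081*t^2 + 22.222*t + 0.5)/(29.7025*t^4 - 27.904*t^3 + 21.3776*t^2 - 6.9632*t + 1.8496)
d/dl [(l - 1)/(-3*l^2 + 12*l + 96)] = (-l^2 + 4*l + 2*(l - 2)*(l - 1) + 32)/(3*(-l^2 + 4*l + 32)^2)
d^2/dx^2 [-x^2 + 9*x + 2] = -2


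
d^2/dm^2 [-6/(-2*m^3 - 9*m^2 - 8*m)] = 12*(-3*m*(2*m + 3)*(2*m^2 + 9*m + 8) + 4*(3*m^2 + 9*m + 4)^2)/(m^3*(2*m^2 + 9*m + 8)^3)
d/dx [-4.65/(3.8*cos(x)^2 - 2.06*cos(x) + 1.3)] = (9.579 - 35.34*cos(x))*sin(x)/(3.8*cos(x)^2 - 2.06*cos(x) + 1.3)^2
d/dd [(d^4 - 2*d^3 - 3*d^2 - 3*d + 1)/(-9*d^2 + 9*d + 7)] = (-18*d^5 + 45*d^4 - 8*d^3 - 96*d^2 - 24*d - 30)/(81*d^4 - 162*d^3 - 45*d^2 + 126*d + 49)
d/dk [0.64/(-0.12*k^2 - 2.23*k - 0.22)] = (0.1536*k + 1.4272)/(0.12*k^2 + 2.23*k + 0.22)^2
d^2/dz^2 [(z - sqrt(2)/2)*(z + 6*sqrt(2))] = 2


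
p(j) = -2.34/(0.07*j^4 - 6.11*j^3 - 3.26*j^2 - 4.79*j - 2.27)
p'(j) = -2.34*(-0.28*j^3 + 18.33*j^2 + 6.52*j + 4.79)/(0.07*j^4 - 6.11*j^3 - 3.26*j^2 - 4.79*j - 2.27)^2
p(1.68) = 0.05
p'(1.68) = -0.07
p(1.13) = 0.11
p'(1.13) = -0.19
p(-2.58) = -0.02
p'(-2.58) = -0.03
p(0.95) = 0.16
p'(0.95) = -0.29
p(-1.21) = -0.24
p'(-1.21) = -0.60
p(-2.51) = -0.03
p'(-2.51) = -0.03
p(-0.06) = 1.17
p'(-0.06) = -2.63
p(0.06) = 0.91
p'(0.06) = -1.86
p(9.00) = 0.00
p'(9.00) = -0.00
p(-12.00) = -0.00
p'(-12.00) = -0.00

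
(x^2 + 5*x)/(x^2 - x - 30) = x/(x - 6)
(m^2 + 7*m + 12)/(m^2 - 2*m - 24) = (m + 3)/(m - 6)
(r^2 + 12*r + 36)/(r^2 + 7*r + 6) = (r + 6)/(r + 1)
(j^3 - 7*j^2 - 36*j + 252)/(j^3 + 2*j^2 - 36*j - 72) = (j - 7)/(j + 2)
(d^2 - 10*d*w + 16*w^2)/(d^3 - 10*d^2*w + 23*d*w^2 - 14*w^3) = (d - 8*w)/(d^2 - 8*d*w + 7*w^2)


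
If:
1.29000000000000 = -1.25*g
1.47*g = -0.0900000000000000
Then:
No Solution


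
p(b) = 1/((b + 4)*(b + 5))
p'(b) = -1/((b + 4)*(b + 5)^2) - 1/((b + 4)^2*(b + 5))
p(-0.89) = 0.08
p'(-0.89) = -0.04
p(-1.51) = 0.12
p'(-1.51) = -0.08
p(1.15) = 0.03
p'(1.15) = -0.01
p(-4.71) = -4.86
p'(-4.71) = 9.91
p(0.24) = 0.05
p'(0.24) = -0.02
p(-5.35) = 2.12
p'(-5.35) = 7.61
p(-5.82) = 0.67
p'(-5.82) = 1.19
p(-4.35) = -4.40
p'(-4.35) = -5.80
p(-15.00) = 0.01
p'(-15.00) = 0.00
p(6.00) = 0.01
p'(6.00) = 0.00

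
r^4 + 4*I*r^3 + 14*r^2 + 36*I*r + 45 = (r - 3*I)*(r - I)*(r + 3*I)*(r + 5*I)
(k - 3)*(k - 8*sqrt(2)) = k^2 - 8*sqrt(2)*k - 3*k + 24*sqrt(2)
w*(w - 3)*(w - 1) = w^3 - 4*w^2 + 3*w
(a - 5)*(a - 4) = a^2 - 9*a + 20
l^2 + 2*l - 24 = (l - 4)*(l + 6)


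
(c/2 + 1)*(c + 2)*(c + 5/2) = c^3/2 + 13*c^2/4 + 7*c + 5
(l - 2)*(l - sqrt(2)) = l^2 - 2*l - sqrt(2)*l + 2*sqrt(2)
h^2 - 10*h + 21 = (h - 7)*(h - 3)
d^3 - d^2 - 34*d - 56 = (d - 7)*(d + 2)*(d + 4)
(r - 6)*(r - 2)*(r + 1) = r^3 - 7*r^2 + 4*r + 12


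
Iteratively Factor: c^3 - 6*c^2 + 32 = (c + 2)*(c^2 - 8*c + 16) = (c - 4)*(c + 2)*(c - 4)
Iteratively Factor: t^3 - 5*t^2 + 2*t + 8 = (t - 2)*(t^2 - 3*t - 4) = (t - 4)*(t - 2)*(t + 1)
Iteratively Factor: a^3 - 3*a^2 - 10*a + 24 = (a - 4)*(a^2 + a - 6) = (a - 4)*(a - 2)*(a + 3)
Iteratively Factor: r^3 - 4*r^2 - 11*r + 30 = (r - 5)*(r^2 + r - 6) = (r - 5)*(r + 3)*(r - 2)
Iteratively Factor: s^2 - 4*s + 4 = (s - 2)*(s - 2)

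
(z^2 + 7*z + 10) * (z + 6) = z^3 + 13*z^2 + 52*z + 60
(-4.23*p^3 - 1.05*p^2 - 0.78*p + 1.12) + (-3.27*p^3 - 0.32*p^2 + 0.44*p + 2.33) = -7.5*p^3 - 1.37*p^2 - 0.34*p + 3.45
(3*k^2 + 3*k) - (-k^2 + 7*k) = 4*k^2 - 4*k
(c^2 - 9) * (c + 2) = c^3 + 2*c^2 - 9*c - 18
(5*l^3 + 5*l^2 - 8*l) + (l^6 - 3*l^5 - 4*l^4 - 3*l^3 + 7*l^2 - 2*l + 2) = l^6 - 3*l^5 - 4*l^4 + 2*l^3 + 12*l^2 - 10*l + 2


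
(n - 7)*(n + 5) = n^2 - 2*n - 35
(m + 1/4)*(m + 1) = m^2 + 5*m/4 + 1/4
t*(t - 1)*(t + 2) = t^3 + t^2 - 2*t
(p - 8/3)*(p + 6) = p^2 + 10*p/3 - 16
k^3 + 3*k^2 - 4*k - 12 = (k - 2)*(k + 2)*(k + 3)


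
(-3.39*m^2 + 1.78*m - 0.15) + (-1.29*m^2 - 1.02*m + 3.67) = -4.68*m^2 + 0.76*m + 3.52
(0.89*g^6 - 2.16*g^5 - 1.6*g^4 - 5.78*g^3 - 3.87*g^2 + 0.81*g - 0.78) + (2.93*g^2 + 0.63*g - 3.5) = 0.89*g^6 - 2.16*g^5 - 1.6*g^4 - 5.78*g^3 - 0.94*g^2 + 1.44*g - 4.28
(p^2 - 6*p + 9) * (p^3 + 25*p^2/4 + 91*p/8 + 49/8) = p^5 + p^4/4 - 137*p^3/8 - 47*p^2/8 + 525*p/8 + 441/8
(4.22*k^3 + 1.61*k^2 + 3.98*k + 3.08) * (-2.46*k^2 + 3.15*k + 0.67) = -10.3812*k^5 + 9.3324*k^4 - 1.8919*k^3 + 6.0389*k^2 + 12.3686*k + 2.0636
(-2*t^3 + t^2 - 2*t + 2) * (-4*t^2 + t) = 8*t^5 - 6*t^4 + 9*t^3 - 10*t^2 + 2*t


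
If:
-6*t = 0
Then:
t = 0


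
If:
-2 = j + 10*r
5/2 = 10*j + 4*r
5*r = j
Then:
No Solution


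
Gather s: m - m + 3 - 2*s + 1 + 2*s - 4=0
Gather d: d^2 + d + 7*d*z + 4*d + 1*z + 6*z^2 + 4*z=d^2 + d*(7*z + 5) + 6*z^2 + 5*z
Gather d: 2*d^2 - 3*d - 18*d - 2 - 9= 2*d^2 - 21*d - 11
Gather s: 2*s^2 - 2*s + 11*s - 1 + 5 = 2*s^2 + 9*s + 4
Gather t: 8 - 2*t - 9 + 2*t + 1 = 0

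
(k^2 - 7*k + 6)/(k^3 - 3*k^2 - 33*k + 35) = (k - 6)/(k^2 - 2*k - 35)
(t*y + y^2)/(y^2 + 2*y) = (t + y)/(y + 2)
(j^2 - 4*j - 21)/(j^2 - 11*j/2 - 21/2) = 2*(j + 3)/(2*j + 3)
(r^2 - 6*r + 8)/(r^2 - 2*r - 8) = (r - 2)/(r + 2)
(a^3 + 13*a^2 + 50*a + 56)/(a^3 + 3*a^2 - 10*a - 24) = (a + 7)/(a - 3)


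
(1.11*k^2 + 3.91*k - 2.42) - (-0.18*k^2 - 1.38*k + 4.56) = 1.29*k^2 + 5.29*k - 6.98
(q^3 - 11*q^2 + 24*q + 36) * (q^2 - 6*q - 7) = q^5 - 17*q^4 + 83*q^3 - 31*q^2 - 384*q - 252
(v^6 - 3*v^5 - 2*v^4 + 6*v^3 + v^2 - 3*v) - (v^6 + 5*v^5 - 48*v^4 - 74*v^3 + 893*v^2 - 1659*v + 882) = -8*v^5 + 46*v^4 + 80*v^3 - 892*v^2 + 1656*v - 882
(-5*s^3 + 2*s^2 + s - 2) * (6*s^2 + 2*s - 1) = -30*s^5 + 2*s^4 + 15*s^3 - 12*s^2 - 5*s + 2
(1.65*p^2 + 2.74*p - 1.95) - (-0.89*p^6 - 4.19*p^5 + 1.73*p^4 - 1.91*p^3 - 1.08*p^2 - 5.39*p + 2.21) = 0.89*p^6 + 4.19*p^5 - 1.73*p^4 + 1.91*p^3 + 2.73*p^2 + 8.13*p - 4.16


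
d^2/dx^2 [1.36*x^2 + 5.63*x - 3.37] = 2.72000000000000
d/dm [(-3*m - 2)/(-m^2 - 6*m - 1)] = (3*m^2 + 18*m - 2*(m + 3)*(3*m + 2) + 3)/(m^2 + 6*m + 1)^2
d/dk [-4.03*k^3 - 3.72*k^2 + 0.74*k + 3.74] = -12.09*k^2 - 7.44*k + 0.74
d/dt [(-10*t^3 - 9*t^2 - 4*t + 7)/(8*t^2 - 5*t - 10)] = (-80*t^4 + 100*t^3 + 377*t^2 + 68*t + 75)/(64*t^4 - 80*t^3 - 135*t^2 + 100*t + 100)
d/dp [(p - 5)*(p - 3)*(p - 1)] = 3*p^2 - 18*p + 23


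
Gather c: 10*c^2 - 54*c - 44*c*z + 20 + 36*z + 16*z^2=10*c^2 + c*(-44*z - 54) + 16*z^2 + 36*z + 20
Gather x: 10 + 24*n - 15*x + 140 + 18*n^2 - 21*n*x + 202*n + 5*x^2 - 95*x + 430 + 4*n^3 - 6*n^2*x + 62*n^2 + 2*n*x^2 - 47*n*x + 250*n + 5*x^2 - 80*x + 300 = 4*n^3 + 80*n^2 + 476*n + x^2*(2*n + 10) + x*(-6*n^2 - 68*n - 190) + 880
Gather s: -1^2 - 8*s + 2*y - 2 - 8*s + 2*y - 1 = -16*s + 4*y - 4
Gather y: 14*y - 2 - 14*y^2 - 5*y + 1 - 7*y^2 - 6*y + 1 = -21*y^2 + 3*y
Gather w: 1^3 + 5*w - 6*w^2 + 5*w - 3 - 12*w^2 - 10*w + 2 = -18*w^2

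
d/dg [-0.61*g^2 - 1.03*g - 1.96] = -1.22*g - 1.03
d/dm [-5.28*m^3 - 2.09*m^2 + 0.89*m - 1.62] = -15.84*m^2 - 4.18*m + 0.89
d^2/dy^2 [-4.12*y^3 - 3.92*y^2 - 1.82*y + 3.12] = -24.72*y - 7.84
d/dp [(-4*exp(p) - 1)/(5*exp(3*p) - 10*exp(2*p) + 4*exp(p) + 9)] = (40*exp(3*p) - 25*exp(2*p) - 20*exp(p) - 32)*exp(p)/(25*exp(6*p) - 100*exp(5*p) + 140*exp(4*p) + 10*exp(3*p) - 164*exp(2*p) + 72*exp(p) + 81)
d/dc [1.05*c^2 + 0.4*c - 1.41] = 2.1*c + 0.4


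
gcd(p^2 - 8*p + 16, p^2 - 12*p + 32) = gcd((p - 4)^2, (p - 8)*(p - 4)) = p - 4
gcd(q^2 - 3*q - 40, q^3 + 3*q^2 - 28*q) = 1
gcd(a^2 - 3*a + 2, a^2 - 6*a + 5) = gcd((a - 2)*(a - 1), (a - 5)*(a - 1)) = a - 1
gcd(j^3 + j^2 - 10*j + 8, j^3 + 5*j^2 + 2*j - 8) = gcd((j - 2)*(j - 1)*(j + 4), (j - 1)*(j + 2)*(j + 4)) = j^2 + 3*j - 4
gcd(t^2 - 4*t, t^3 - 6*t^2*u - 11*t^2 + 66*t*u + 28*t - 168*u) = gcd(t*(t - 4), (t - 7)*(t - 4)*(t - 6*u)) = t - 4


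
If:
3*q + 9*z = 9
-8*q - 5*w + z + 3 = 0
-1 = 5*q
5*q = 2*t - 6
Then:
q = -1/5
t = 5/2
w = 17/15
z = 16/15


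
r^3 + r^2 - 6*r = r*(r - 2)*(r + 3)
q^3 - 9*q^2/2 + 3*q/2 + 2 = (q - 4)*(q - 1)*(q + 1/2)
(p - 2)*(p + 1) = p^2 - p - 2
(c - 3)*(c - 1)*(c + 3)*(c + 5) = c^4 + 4*c^3 - 14*c^2 - 36*c + 45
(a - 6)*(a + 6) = a^2 - 36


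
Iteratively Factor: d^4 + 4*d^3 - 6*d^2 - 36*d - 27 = (d + 1)*(d^3 + 3*d^2 - 9*d - 27) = (d + 1)*(d + 3)*(d^2 - 9) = (d - 3)*(d + 1)*(d + 3)*(d + 3)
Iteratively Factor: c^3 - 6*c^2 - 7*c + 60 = (c - 5)*(c^2 - c - 12) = (c - 5)*(c + 3)*(c - 4)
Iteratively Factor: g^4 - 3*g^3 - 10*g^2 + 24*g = (g - 4)*(g^3 + g^2 - 6*g) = g*(g - 4)*(g^2 + g - 6) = g*(g - 4)*(g - 2)*(g + 3)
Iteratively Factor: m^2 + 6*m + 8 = (m + 2)*(m + 4)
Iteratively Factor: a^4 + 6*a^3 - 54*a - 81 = (a + 3)*(a^3 + 3*a^2 - 9*a - 27) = (a + 3)^2*(a^2 - 9) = (a + 3)^3*(a - 3)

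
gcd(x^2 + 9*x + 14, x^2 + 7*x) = x + 7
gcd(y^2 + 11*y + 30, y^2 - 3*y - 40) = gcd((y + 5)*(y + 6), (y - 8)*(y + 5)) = y + 5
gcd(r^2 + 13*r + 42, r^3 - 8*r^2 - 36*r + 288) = r + 6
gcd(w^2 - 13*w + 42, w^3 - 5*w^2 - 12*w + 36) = w - 6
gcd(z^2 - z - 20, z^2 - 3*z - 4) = 1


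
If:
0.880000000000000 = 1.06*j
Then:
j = 0.83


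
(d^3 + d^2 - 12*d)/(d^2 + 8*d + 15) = d*(d^2 + d - 12)/(d^2 + 8*d + 15)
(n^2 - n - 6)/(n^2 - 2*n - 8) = (n - 3)/(n - 4)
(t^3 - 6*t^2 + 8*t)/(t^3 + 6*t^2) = (t^2 - 6*t + 8)/(t*(t + 6))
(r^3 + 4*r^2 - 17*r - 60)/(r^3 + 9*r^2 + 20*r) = (r^2 - r - 12)/(r*(r + 4))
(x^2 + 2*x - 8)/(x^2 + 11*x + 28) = (x - 2)/(x + 7)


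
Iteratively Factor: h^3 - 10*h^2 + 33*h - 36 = (h - 3)*(h^2 - 7*h + 12) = (h - 4)*(h - 3)*(h - 3)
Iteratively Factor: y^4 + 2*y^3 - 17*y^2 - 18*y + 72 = (y + 3)*(y^3 - y^2 - 14*y + 24) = (y - 3)*(y + 3)*(y^2 + 2*y - 8) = (y - 3)*(y + 3)*(y + 4)*(y - 2)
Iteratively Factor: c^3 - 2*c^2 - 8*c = (c + 2)*(c^2 - 4*c) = c*(c + 2)*(c - 4)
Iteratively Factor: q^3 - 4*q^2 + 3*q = (q)*(q^2 - 4*q + 3) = q*(q - 1)*(q - 3)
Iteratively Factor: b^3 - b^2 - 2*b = (b + 1)*(b^2 - 2*b) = (b - 2)*(b + 1)*(b)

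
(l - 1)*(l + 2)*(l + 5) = l^3 + 6*l^2 + 3*l - 10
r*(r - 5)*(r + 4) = r^3 - r^2 - 20*r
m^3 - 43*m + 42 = (m - 6)*(m - 1)*(m + 7)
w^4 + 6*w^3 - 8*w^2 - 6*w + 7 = (w - 1)^2*(w + 1)*(w + 7)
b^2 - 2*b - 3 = (b - 3)*(b + 1)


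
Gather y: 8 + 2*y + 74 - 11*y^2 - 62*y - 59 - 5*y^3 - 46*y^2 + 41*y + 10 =-5*y^3 - 57*y^2 - 19*y + 33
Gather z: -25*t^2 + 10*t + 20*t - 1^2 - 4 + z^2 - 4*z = -25*t^2 + 30*t + z^2 - 4*z - 5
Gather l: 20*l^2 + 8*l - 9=20*l^2 + 8*l - 9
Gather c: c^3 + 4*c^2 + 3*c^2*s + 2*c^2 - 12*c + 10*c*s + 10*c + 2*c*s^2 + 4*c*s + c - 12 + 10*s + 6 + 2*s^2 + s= c^3 + c^2*(3*s + 6) + c*(2*s^2 + 14*s - 1) + 2*s^2 + 11*s - 6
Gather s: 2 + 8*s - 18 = 8*s - 16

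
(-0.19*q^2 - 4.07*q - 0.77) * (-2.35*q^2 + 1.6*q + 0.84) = 0.4465*q^4 + 9.2605*q^3 - 4.8621*q^2 - 4.6508*q - 0.6468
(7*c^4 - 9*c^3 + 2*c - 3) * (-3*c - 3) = -21*c^5 + 6*c^4 + 27*c^3 - 6*c^2 + 3*c + 9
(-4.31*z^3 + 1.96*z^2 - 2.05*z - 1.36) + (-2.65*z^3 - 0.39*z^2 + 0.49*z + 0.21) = -6.96*z^3 + 1.57*z^2 - 1.56*z - 1.15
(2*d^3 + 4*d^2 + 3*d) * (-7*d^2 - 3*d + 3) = -14*d^5 - 34*d^4 - 27*d^3 + 3*d^2 + 9*d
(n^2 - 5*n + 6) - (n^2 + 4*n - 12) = 18 - 9*n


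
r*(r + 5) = r^2 + 5*r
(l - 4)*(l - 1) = l^2 - 5*l + 4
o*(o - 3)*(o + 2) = o^3 - o^2 - 6*o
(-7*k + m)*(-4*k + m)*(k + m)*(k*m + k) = 28*k^4*m + 28*k^4 + 17*k^3*m^2 + 17*k^3*m - 10*k^2*m^3 - 10*k^2*m^2 + k*m^4 + k*m^3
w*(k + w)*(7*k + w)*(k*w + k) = 7*k^3*w^2 + 7*k^3*w + 8*k^2*w^3 + 8*k^2*w^2 + k*w^4 + k*w^3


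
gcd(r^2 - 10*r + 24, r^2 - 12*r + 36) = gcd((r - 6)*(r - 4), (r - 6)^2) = r - 6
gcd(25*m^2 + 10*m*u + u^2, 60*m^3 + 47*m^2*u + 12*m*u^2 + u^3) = 5*m + u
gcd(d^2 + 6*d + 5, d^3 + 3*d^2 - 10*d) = d + 5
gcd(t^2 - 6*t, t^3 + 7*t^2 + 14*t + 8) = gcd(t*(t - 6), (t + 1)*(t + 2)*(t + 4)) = 1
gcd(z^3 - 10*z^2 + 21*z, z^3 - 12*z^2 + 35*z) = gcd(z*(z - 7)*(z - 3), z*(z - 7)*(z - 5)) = z^2 - 7*z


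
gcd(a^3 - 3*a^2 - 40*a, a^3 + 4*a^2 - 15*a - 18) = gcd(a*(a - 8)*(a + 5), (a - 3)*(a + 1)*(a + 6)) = 1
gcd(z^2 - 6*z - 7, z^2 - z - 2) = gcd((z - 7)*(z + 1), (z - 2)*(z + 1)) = z + 1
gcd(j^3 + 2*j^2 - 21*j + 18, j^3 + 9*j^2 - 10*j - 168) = j + 6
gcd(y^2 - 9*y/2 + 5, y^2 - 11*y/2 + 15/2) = y - 5/2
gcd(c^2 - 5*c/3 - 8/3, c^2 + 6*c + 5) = c + 1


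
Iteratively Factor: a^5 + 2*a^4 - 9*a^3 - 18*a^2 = (a)*(a^4 + 2*a^3 - 9*a^2 - 18*a) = a*(a + 2)*(a^3 - 9*a) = a^2*(a + 2)*(a^2 - 9) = a^2*(a - 3)*(a + 2)*(a + 3)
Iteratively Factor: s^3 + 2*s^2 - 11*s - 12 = (s + 4)*(s^2 - 2*s - 3) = (s - 3)*(s + 4)*(s + 1)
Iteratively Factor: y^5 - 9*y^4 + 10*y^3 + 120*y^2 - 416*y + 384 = (y - 4)*(y^4 - 5*y^3 - 10*y^2 + 80*y - 96) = (y - 4)*(y - 2)*(y^3 - 3*y^2 - 16*y + 48) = (y - 4)*(y - 2)*(y + 4)*(y^2 - 7*y + 12) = (y - 4)^2*(y - 2)*(y + 4)*(y - 3)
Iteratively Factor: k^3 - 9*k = (k)*(k^2 - 9) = k*(k + 3)*(k - 3)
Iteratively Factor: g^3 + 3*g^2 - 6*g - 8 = (g + 1)*(g^2 + 2*g - 8) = (g + 1)*(g + 4)*(g - 2)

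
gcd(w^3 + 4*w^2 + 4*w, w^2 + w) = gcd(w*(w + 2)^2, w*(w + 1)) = w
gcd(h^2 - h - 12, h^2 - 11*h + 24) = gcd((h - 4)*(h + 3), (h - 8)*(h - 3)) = 1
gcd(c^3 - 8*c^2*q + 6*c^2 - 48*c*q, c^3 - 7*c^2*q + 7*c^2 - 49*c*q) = c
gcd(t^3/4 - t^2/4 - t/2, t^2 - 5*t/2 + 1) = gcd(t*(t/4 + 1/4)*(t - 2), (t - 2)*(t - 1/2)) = t - 2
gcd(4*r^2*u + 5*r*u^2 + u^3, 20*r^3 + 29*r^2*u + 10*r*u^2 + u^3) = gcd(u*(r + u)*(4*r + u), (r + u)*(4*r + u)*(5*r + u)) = 4*r^2 + 5*r*u + u^2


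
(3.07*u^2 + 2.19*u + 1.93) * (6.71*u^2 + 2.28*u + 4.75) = 20.5997*u^4 + 21.6945*u^3 + 32.526*u^2 + 14.8029*u + 9.1675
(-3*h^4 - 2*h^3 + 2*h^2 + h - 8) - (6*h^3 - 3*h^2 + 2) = -3*h^4 - 8*h^3 + 5*h^2 + h - 10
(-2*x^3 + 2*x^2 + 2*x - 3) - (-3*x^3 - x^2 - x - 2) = x^3 + 3*x^2 + 3*x - 1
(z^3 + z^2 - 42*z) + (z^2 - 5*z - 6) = z^3 + 2*z^2 - 47*z - 6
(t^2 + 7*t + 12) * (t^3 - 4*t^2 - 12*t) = t^5 + 3*t^4 - 28*t^3 - 132*t^2 - 144*t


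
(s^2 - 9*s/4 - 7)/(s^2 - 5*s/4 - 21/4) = (s - 4)/(s - 3)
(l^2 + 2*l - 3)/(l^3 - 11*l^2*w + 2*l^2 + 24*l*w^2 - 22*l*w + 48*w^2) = (l^2 + 2*l - 3)/(l^3 - 11*l^2*w + 2*l^2 + 24*l*w^2 - 22*l*w + 48*w^2)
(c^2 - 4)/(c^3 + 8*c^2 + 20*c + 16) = (c - 2)/(c^2 + 6*c + 8)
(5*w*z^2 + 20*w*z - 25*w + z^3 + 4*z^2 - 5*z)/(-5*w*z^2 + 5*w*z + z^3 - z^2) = (5*w*z + 25*w + z^2 + 5*z)/(z*(-5*w + z))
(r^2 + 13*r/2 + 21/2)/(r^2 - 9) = (r + 7/2)/(r - 3)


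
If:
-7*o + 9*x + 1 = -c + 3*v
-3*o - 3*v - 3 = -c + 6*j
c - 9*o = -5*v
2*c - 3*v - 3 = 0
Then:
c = 243*x/118 + 213/118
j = -99*x/118 - 27/59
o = 117*x/118 + 37/118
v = 81*x/59 + 12/59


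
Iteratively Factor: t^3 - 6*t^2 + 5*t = (t - 5)*(t^2 - t) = (t - 5)*(t - 1)*(t)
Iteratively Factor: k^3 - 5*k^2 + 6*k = (k - 3)*(k^2 - 2*k) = k*(k - 3)*(k - 2)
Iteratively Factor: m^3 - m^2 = (m)*(m^2 - m) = m*(m - 1)*(m)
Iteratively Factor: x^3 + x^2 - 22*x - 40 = (x + 2)*(x^2 - x - 20) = (x + 2)*(x + 4)*(x - 5)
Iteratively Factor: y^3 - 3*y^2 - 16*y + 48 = (y - 4)*(y^2 + y - 12) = (y - 4)*(y + 4)*(y - 3)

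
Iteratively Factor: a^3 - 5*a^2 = (a - 5)*(a^2) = a*(a - 5)*(a)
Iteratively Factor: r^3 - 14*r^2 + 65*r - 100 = (r - 5)*(r^2 - 9*r + 20) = (r - 5)^2*(r - 4)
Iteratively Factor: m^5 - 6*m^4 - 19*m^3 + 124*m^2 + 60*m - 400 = (m + 2)*(m^4 - 8*m^3 - 3*m^2 + 130*m - 200) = (m - 2)*(m + 2)*(m^3 - 6*m^2 - 15*m + 100) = (m - 5)*(m - 2)*(m + 2)*(m^2 - m - 20) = (m - 5)*(m - 2)*(m + 2)*(m + 4)*(m - 5)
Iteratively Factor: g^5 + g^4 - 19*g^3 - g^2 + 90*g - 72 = (g - 2)*(g^4 + 3*g^3 - 13*g^2 - 27*g + 36) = (g - 2)*(g + 4)*(g^3 - g^2 - 9*g + 9) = (g - 3)*(g - 2)*(g + 4)*(g^2 + 2*g - 3) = (g - 3)*(g - 2)*(g - 1)*(g + 4)*(g + 3)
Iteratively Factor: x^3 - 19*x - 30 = (x - 5)*(x^2 + 5*x + 6) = (x - 5)*(x + 2)*(x + 3)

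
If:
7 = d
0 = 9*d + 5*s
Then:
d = 7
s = -63/5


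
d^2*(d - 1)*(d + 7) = d^4 + 6*d^3 - 7*d^2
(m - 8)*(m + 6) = m^2 - 2*m - 48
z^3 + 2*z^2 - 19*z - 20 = (z - 4)*(z + 1)*(z + 5)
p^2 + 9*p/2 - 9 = (p - 3/2)*(p + 6)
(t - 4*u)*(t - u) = t^2 - 5*t*u + 4*u^2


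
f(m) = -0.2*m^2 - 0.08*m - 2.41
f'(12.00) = -4.88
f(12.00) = -32.17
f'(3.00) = -1.28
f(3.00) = -4.45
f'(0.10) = -0.12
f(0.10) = -2.42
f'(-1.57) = 0.55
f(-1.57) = -2.78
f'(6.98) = -2.87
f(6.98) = -12.71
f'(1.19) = -0.56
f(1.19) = -2.79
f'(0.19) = -0.16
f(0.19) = -2.43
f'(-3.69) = 1.40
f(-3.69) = -4.84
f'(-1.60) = 0.56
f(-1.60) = -2.79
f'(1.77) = -0.79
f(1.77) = -3.18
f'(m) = -0.4*m - 0.08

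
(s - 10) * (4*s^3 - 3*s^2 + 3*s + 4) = 4*s^4 - 43*s^3 + 33*s^2 - 26*s - 40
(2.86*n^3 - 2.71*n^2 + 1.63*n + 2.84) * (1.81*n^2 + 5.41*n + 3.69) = 5.1766*n^5 + 10.5675*n^4 - 1.1574*n^3 + 3.9588*n^2 + 21.3791*n + 10.4796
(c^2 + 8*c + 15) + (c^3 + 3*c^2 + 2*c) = c^3 + 4*c^2 + 10*c + 15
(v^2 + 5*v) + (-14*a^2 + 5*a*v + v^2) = -14*a^2 + 5*a*v + 2*v^2 + 5*v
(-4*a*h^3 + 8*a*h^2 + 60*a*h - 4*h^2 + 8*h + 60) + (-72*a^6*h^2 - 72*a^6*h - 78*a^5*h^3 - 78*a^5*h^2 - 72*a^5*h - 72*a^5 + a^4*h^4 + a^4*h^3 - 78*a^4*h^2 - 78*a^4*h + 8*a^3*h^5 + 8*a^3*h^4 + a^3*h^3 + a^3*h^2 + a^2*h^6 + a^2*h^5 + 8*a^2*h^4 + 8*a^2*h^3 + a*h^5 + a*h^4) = -72*a^6*h^2 - 72*a^6*h - 78*a^5*h^3 - 78*a^5*h^2 - 72*a^5*h - 72*a^5 + a^4*h^4 + a^4*h^3 - 78*a^4*h^2 - 78*a^4*h + 8*a^3*h^5 + 8*a^3*h^4 + a^3*h^3 + a^3*h^2 + a^2*h^6 + a^2*h^5 + 8*a^2*h^4 + 8*a^2*h^3 + a*h^5 + a*h^4 - 4*a*h^3 + 8*a*h^2 + 60*a*h - 4*h^2 + 8*h + 60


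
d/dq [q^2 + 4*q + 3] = 2*q + 4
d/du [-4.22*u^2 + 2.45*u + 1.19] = 2.45 - 8.44*u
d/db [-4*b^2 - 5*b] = -8*b - 5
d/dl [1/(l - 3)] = -1/(l - 3)^2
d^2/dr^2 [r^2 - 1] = 2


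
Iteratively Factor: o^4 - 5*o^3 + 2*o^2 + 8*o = (o - 4)*(o^3 - o^2 - 2*o) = o*(o - 4)*(o^2 - o - 2) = o*(o - 4)*(o - 2)*(o + 1)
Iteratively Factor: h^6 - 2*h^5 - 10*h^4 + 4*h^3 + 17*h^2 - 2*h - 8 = (h + 1)*(h^5 - 3*h^4 - 7*h^3 + 11*h^2 + 6*h - 8) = (h + 1)^2*(h^4 - 4*h^3 - 3*h^2 + 14*h - 8) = (h - 1)*(h + 1)^2*(h^3 - 3*h^2 - 6*h + 8) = (h - 4)*(h - 1)*(h + 1)^2*(h^2 + h - 2) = (h - 4)*(h - 1)^2*(h + 1)^2*(h + 2)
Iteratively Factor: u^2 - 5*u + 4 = (u - 4)*(u - 1)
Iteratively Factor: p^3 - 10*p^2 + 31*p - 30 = (p - 3)*(p^2 - 7*p + 10) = (p - 5)*(p - 3)*(p - 2)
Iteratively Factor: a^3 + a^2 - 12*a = (a)*(a^2 + a - 12) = a*(a + 4)*(a - 3)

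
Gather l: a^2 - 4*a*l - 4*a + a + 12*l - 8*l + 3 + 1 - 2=a^2 - 3*a + l*(4 - 4*a) + 2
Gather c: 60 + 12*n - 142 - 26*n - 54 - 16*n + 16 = -30*n - 120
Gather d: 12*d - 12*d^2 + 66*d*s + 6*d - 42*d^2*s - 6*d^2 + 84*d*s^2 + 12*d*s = d^2*(-42*s - 18) + d*(84*s^2 + 78*s + 18)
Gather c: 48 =48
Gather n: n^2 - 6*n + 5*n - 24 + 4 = n^2 - n - 20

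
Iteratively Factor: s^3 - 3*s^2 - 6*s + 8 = (s - 4)*(s^2 + s - 2) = (s - 4)*(s + 2)*(s - 1)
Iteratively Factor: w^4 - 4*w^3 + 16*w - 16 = (w + 2)*(w^3 - 6*w^2 + 12*w - 8) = (w - 2)*(w + 2)*(w^2 - 4*w + 4) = (w - 2)^2*(w + 2)*(w - 2)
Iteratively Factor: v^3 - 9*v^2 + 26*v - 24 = (v - 4)*(v^2 - 5*v + 6) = (v - 4)*(v - 3)*(v - 2)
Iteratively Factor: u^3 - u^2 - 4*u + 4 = (u - 2)*(u^2 + u - 2) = (u - 2)*(u + 2)*(u - 1)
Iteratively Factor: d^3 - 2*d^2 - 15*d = (d + 3)*(d^2 - 5*d) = d*(d + 3)*(d - 5)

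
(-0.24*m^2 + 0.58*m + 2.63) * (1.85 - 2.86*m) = 0.6864*m^3 - 2.1028*m^2 - 6.4488*m + 4.8655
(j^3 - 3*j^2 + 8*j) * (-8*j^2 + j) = -8*j^5 + 25*j^4 - 67*j^3 + 8*j^2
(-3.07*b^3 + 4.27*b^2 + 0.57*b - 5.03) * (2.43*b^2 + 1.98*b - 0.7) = -7.4601*b^5 + 4.2975*b^4 + 11.9887*b^3 - 14.0833*b^2 - 10.3584*b + 3.521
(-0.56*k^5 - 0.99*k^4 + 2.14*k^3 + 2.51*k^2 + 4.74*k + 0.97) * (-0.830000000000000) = 0.4648*k^5 + 0.8217*k^4 - 1.7762*k^3 - 2.0833*k^2 - 3.9342*k - 0.8051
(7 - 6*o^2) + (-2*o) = -6*o^2 - 2*o + 7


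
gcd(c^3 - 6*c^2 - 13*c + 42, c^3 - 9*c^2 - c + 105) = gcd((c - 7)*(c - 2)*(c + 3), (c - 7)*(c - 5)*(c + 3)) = c^2 - 4*c - 21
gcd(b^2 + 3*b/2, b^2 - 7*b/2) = b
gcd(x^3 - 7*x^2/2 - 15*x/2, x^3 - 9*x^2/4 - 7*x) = x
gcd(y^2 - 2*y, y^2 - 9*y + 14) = y - 2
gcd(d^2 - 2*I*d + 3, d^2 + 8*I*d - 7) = d + I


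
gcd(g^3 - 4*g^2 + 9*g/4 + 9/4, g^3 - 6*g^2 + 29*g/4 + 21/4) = g^2 - 5*g/2 - 3/2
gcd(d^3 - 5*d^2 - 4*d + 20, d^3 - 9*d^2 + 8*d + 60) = d^2 - 3*d - 10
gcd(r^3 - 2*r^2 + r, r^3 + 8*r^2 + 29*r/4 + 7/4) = 1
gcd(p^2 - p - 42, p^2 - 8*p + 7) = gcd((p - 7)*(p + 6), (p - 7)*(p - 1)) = p - 7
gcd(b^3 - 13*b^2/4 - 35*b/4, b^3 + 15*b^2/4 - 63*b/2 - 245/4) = b^2 - 13*b/4 - 35/4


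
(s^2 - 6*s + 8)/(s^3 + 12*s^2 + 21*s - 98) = (s - 4)/(s^2 + 14*s + 49)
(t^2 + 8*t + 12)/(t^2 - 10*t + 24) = (t^2 + 8*t + 12)/(t^2 - 10*t + 24)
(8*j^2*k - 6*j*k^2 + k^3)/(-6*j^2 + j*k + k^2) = k*(-4*j + k)/(3*j + k)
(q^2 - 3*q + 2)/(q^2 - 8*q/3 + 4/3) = 3*(q - 1)/(3*q - 2)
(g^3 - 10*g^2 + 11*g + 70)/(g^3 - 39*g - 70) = (g - 5)/(g + 5)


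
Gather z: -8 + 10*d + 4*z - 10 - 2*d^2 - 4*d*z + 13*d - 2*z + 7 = -2*d^2 + 23*d + z*(2 - 4*d) - 11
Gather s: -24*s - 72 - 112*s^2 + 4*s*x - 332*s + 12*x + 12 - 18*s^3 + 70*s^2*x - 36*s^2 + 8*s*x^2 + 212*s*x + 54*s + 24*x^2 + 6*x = -18*s^3 + s^2*(70*x - 148) + s*(8*x^2 + 216*x - 302) + 24*x^2 + 18*x - 60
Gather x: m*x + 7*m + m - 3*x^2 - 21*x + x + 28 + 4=8*m - 3*x^2 + x*(m - 20) + 32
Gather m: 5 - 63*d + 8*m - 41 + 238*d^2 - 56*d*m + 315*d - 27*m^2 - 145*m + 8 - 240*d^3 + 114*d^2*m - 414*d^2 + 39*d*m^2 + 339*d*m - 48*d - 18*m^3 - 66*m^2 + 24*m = -240*d^3 - 176*d^2 + 204*d - 18*m^3 + m^2*(39*d - 93) + m*(114*d^2 + 283*d - 113) - 28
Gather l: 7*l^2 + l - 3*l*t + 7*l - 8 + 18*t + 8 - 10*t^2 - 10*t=7*l^2 + l*(8 - 3*t) - 10*t^2 + 8*t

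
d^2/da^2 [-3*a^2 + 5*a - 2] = -6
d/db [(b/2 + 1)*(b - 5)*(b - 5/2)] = 3*b^2/2 - 11*b/2 - 5/4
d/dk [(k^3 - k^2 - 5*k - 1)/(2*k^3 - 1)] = (2*k^4 + 20*k^3 + 3*k^2 + 2*k + 5)/(4*k^6 - 4*k^3 + 1)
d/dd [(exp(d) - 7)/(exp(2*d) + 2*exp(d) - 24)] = (-2*(exp(d) - 7)*(exp(d) + 1) + exp(2*d) + 2*exp(d) - 24)*exp(d)/(exp(2*d) + 2*exp(d) - 24)^2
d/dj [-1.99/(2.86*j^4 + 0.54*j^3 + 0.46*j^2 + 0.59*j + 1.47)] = (22.7656*j^3 + 3.2238*j^2 + 1.8308*j + 1.1741)/(2.86*j^4 + 0.54*j^3 + 0.46*j^2 + 0.59*j + 1.47)^2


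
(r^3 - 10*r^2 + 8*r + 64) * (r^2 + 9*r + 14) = r^5 - r^4 - 68*r^3 - 4*r^2 + 688*r + 896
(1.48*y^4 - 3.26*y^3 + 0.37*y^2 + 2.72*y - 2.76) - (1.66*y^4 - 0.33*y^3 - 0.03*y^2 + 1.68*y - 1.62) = -0.18*y^4 - 2.93*y^3 + 0.4*y^2 + 1.04*y - 1.14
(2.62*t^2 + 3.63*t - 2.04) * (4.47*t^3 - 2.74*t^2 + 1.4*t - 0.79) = 11.7114*t^5 + 9.0473*t^4 - 15.397*t^3 + 8.6018*t^2 - 5.7237*t + 1.6116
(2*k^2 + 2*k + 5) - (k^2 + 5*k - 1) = k^2 - 3*k + 6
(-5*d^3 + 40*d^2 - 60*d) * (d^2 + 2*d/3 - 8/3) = -5*d^5 + 110*d^4/3 - 20*d^3 - 440*d^2/3 + 160*d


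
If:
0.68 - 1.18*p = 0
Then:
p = 0.58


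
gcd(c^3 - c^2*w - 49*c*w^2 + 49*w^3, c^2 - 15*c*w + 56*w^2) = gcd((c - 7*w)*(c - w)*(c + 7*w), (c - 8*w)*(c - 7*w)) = -c + 7*w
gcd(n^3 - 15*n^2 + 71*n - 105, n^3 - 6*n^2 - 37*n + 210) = n^2 - 12*n + 35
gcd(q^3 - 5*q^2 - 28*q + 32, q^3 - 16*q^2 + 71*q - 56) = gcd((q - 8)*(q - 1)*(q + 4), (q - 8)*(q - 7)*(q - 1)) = q^2 - 9*q + 8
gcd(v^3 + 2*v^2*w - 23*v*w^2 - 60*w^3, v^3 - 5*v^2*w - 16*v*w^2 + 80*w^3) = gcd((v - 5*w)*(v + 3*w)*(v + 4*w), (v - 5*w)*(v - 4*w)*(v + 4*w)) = v^2 - v*w - 20*w^2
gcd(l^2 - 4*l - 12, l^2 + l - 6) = 1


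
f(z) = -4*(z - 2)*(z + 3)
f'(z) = -8*z - 4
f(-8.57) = -235.50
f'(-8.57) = 64.56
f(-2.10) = 14.76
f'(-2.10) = 12.80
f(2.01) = -0.20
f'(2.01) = -20.08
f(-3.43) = -9.34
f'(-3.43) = 23.44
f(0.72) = 19.05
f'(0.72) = -9.76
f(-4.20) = -29.76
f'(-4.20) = 29.60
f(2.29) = -6.14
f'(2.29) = -22.32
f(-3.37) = -7.95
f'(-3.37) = 22.96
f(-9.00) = -264.00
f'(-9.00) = 68.00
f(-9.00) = -264.00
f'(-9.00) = 68.00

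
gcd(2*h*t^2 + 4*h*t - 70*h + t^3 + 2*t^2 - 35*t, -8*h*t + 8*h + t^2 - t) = 1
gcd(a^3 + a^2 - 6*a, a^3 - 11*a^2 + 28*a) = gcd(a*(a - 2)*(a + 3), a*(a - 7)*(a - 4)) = a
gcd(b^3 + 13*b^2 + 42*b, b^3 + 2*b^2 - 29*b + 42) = b + 7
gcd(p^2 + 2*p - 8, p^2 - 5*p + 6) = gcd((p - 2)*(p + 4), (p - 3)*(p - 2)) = p - 2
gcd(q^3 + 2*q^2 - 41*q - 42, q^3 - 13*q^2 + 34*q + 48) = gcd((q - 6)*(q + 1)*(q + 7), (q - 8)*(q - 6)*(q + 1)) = q^2 - 5*q - 6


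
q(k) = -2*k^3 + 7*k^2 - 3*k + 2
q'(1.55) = 4.28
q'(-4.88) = -214.21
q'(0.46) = 2.17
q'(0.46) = 2.17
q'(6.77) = -183.22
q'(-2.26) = -65.29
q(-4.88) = 415.77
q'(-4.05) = -158.12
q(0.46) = 1.91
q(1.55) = 6.72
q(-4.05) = 261.83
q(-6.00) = 704.00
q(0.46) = 1.91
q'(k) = -6*k^2 + 14*k - 3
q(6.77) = -318.06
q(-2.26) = 67.62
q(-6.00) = 704.00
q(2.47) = 7.16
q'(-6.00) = -303.00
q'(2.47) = -5.03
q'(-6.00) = -303.00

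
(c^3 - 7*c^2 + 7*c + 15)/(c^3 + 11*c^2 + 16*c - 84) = (c^3 - 7*c^2 + 7*c + 15)/(c^3 + 11*c^2 + 16*c - 84)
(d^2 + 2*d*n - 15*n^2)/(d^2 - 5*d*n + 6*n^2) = (d + 5*n)/(d - 2*n)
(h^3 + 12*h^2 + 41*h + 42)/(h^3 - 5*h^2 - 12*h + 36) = (h^2 + 9*h + 14)/(h^2 - 8*h + 12)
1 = 1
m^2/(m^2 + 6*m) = m/(m + 6)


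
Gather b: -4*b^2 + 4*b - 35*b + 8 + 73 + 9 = -4*b^2 - 31*b + 90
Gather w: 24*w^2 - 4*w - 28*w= 24*w^2 - 32*w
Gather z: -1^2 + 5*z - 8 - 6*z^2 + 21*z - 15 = -6*z^2 + 26*z - 24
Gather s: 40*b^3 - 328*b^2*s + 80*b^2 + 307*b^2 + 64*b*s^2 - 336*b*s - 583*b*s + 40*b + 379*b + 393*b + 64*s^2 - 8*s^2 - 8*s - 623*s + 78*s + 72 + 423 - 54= 40*b^3 + 387*b^2 + 812*b + s^2*(64*b + 56) + s*(-328*b^2 - 919*b - 553) + 441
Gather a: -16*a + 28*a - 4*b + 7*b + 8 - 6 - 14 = 12*a + 3*b - 12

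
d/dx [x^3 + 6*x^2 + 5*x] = 3*x^2 + 12*x + 5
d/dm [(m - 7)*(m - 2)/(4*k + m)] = ((4*k + m)*(2*m - 9) - (m - 7)*(m - 2))/(4*k + m)^2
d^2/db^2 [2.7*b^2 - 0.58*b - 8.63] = 5.40000000000000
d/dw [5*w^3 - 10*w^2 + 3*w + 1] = 15*w^2 - 20*w + 3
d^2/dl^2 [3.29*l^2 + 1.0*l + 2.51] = 6.58000000000000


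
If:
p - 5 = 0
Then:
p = 5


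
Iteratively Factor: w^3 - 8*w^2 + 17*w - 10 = (w - 5)*(w^2 - 3*w + 2) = (w - 5)*(w - 1)*(w - 2)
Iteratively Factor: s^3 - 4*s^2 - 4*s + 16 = (s - 4)*(s^2 - 4) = (s - 4)*(s + 2)*(s - 2)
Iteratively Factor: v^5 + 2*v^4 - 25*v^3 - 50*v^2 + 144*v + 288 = (v + 4)*(v^4 - 2*v^3 - 17*v^2 + 18*v + 72) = (v + 2)*(v + 4)*(v^3 - 4*v^2 - 9*v + 36) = (v - 4)*(v + 2)*(v + 4)*(v^2 - 9) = (v - 4)*(v - 3)*(v + 2)*(v + 4)*(v + 3)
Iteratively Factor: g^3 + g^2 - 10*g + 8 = (g + 4)*(g^2 - 3*g + 2) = (g - 1)*(g + 4)*(g - 2)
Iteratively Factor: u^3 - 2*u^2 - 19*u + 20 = (u - 1)*(u^2 - u - 20) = (u - 1)*(u + 4)*(u - 5)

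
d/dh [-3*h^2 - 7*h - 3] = -6*h - 7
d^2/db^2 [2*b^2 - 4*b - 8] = 4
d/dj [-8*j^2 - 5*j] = -16*j - 5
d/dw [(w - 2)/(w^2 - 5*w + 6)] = -1/(w^2 - 6*w + 9)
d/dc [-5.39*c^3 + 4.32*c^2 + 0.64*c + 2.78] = -16.17*c^2 + 8.64*c + 0.64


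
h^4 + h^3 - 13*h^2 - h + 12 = (h - 3)*(h - 1)*(h + 1)*(h + 4)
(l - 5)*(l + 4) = l^2 - l - 20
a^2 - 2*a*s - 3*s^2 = (a - 3*s)*(a + s)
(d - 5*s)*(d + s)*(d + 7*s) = d^3 + 3*d^2*s - 33*d*s^2 - 35*s^3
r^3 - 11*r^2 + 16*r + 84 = (r - 7)*(r - 6)*(r + 2)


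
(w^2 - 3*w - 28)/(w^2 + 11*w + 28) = (w - 7)/(w + 7)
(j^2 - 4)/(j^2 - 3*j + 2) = (j + 2)/(j - 1)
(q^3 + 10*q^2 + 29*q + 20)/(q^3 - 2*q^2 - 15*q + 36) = (q^2 + 6*q + 5)/(q^2 - 6*q + 9)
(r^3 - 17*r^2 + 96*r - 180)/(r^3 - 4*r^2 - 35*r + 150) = (r^2 - 12*r + 36)/(r^2 + r - 30)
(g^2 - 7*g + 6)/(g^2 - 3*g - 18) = (g - 1)/(g + 3)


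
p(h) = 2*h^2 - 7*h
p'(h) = 4*h - 7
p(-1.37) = 13.34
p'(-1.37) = -12.48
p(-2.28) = 26.36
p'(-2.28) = -16.12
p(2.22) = -5.68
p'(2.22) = 1.88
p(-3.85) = 56.60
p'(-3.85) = -22.40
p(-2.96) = 38.24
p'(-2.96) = -18.84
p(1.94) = -6.05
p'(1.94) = 0.76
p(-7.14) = 151.94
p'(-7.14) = -35.56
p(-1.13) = 10.46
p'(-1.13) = -11.52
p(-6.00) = 114.00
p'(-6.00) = -31.00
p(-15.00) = 555.00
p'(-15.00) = -67.00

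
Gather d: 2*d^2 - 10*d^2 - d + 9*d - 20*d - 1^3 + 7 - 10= -8*d^2 - 12*d - 4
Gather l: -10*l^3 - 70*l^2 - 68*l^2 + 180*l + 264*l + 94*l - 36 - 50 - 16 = -10*l^3 - 138*l^2 + 538*l - 102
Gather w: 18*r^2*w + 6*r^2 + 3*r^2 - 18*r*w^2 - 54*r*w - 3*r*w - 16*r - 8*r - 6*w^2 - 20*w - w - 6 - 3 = 9*r^2 - 24*r + w^2*(-18*r - 6) + w*(18*r^2 - 57*r - 21) - 9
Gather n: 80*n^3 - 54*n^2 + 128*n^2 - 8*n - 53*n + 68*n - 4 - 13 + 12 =80*n^3 + 74*n^2 + 7*n - 5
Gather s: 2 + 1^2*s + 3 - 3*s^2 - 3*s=-3*s^2 - 2*s + 5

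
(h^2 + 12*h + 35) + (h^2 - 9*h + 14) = 2*h^2 + 3*h + 49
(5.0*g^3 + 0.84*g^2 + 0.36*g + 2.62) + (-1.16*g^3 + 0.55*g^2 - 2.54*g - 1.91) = 3.84*g^3 + 1.39*g^2 - 2.18*g + 0.71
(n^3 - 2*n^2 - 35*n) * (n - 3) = n^4 - 5*n^3 - 29*n^2 + 105*n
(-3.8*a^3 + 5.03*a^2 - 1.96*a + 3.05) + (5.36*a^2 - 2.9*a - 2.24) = -3.8*a^3 + 10.39*a^2 - 4.86*a + 0.81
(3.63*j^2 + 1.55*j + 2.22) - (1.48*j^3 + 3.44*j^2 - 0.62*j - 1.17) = -1.48*j^3 + 0.19*j^2 + 2.17*j + 3.39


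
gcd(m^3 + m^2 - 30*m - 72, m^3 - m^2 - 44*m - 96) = m^2 + 7*m + 12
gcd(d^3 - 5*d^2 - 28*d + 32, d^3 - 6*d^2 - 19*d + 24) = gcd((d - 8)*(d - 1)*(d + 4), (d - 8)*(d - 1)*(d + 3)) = d^2 - 9*d + 8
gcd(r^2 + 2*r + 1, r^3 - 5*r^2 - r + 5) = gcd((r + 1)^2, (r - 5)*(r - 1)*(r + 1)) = r + 1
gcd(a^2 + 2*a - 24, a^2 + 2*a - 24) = a^2 + 2*a - 24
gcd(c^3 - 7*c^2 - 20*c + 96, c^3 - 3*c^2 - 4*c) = 1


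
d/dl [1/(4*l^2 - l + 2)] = (1 - 8*l)/(4*l^2 - l + 2)^2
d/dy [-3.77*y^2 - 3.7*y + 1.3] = -7.54*y - 3.7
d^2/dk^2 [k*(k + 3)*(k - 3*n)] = 6*k - 6*n + 6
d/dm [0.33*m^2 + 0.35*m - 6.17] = 0.66*m + 0.35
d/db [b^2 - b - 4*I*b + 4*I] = 2*b - 1 - 4*I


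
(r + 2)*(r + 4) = r^2 + 6*r + 8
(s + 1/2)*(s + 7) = s^2 + 15*s/2 + 7/2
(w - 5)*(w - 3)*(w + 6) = w^3 - 2*w^2 - 33*w + 90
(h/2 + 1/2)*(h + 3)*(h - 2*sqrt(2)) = h^3/2 - sqrt(2)*h^2 + 2*h^2 - 4*sqrt(2)*h + 3*h/2 - 3*sqrt(2)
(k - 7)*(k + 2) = k^2 - 5*k - 14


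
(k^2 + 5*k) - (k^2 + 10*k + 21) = -5*k - 21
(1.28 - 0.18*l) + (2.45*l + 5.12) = 2.27*l + 6.4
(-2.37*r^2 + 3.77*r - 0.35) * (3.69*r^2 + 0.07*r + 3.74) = -8.7453*r^4 + 13.7454*r^3 - 9.8914*r^2 + 14.0753*r - 1.309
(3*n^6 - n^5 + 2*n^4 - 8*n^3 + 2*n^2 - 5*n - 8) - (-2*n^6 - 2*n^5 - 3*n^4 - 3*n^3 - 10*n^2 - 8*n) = 5*n^6 + n^5 + 5*n^4 - 5*n^3 + 12*n^2 + 3*n - 8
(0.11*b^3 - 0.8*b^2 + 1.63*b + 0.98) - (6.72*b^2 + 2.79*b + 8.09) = 0.11*b^3 - 7.52*b^2 - 1.16*b - 7.11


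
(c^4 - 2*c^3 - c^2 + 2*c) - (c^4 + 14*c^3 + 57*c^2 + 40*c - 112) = -16*c^3 - 58*c^2 - 38*c + 112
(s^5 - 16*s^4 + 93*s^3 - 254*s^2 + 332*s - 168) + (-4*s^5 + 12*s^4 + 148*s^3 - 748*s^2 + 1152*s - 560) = -3*s^5 - 4*s^4 + 241*s^3 - 1002*s^2 + 1484*s - 728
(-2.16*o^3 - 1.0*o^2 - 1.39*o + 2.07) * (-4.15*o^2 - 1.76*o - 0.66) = 8.964*o^5 + 7.9516*o^4 + 8.9541*o^3 - 5.4841*o^2 - 2.7258*o - 1.3662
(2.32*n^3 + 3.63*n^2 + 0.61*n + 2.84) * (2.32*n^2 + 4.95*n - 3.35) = 5.3824*n^5 + 19.9056*n^4 + 11.6117*n^3 - 2.5522*n^2 + 12.0145*n - 9.514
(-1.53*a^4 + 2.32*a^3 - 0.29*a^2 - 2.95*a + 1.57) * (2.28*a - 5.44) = -3.4884*a^5 + 13.6128*a^4 - 13.282*a^3 - 5.1484*a^2 + 19.6276*a - 8.5408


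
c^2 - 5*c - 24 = (c - 8)*(c + 3)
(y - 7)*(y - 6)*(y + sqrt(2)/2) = y^3 - 13*y^2 + sqrt(2)*y^2/2 - 13*sqrt(2)*y/2 + 42*y + 21*sqrt(2)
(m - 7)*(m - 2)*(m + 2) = m^3 - 7*m^2 - 4*m + 28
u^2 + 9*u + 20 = (u + 4)*(u + 5)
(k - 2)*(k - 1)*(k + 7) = k^3 + 4*k^2 - 19*k + 14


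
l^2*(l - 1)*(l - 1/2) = l^4 - 3*l^3/2 + l^2/2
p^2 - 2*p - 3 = (p - 3)*(p + 1)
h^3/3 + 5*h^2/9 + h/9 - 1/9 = (h/3 + 1/3)*(h - 1/3)*(h + 1)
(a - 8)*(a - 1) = a^2 - 9*a + 8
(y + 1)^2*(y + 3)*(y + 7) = y^4 + 12*y^3 + 42*y^2 + 52*y + 21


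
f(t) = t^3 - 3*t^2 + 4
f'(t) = 3*t^2 - 6*t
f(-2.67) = -36.42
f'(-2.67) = 37.41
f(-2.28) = -23.45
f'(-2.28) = 29.28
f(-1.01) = -0.09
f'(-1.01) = 9.12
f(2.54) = 1.03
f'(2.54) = 4.11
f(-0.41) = 3.43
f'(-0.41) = 2.96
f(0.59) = 3.16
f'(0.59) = -2.50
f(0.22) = 3.87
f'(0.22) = -1.17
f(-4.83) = -178.67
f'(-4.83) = 98.97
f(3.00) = 4.00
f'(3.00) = 9.00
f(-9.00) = -968.00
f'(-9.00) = 297.00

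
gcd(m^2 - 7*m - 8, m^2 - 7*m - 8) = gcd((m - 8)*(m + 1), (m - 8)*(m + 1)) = m^2 - 7*m - 8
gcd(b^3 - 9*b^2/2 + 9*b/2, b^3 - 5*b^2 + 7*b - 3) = b - 3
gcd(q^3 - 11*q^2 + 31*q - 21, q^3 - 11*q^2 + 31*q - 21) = q^3 - 11*q^2 + 31*q - 21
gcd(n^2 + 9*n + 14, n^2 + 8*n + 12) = n + 2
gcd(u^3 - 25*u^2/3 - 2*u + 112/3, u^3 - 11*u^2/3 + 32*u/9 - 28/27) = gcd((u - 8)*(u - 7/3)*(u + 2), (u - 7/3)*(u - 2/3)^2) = u - 7/3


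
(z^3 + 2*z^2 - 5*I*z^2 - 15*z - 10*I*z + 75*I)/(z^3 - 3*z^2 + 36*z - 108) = (z^2 + 5*z*(1 - I) - 25*I)/(z^2 + 36)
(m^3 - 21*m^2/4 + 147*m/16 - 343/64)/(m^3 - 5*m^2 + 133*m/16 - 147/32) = (4*m - 7)/(2*(2*m - 3))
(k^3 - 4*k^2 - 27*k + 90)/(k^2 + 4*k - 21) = (k^2 - k - 30)/(k + 7)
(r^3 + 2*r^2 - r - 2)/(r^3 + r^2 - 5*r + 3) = (r^2 + 3*r + 2)/(r^2 + 2*r - 3)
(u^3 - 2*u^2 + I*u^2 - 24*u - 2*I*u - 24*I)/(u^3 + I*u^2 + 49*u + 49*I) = (u^2 - 2*u - 24)/(u^2 + 49)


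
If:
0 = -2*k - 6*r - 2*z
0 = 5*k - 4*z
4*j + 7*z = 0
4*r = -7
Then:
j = -245/48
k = 7/3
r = -7/4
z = 35/12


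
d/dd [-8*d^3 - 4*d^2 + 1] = 8*d*(-3*d - 1)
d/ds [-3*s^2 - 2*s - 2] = -6*s - 2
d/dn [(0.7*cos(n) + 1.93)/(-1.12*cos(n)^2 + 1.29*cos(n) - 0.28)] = (-0.784*cos(n)^2 - 4.3232*cos(n) + 2.6857)*sin(n)/(1.2544*cos(n)^4 - 2.8896*cos(n)^3 + 2.2913*cos(n)^2 - 0.7224*cos(n) + 0.0784)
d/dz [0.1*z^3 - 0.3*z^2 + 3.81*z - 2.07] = 0.3*z^2 - 0.6*z + 3.81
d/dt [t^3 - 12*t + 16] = 3*t^2 - 12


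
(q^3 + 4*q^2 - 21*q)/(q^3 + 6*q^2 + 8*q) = (q^2 + 4*q - 21)/(q^2 + 6*q + 8)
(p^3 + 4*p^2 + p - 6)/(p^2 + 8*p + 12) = (p^2 + 2*p - 3)/(p + 6)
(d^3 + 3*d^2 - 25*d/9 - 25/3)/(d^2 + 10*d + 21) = (d^2 - 25/9)/(d + 7)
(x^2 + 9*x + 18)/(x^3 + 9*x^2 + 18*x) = 1/x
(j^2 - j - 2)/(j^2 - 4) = (j + 1)/(j + 2)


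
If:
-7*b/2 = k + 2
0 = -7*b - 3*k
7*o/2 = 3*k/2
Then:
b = -12/7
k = 4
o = 12/7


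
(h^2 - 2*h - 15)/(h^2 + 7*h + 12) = (h - 5)/(h + 4)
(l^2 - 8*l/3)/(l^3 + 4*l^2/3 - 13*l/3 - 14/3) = l*(3*l - 8)/(3*l^3 + 4*l^2 - 13*l - 14)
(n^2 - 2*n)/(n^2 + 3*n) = (n - 2)/(n + 3)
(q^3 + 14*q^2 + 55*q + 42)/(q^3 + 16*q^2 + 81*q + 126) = (q + 1)/(q + 3)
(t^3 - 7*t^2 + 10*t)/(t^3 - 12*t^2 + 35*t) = (t - 2)/(t - 7)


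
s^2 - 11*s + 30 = (s - 6)*(s - 5)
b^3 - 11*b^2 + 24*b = b*(b - 8)*(b - 3)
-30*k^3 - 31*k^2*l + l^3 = (-6*k + l)*(k + l)*(5*k + l)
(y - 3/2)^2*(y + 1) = y^3 - 2*y^2 - 3*y/4 + 9/4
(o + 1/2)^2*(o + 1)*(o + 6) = o^4 + 8*o^3 + 53*o^2/4 + 31*o/4 + 3/2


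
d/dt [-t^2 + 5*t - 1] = 5 - 2*t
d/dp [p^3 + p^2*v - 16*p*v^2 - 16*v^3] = 3*p^2 + 2*p*v - 16*v^2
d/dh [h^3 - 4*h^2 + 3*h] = 3*h^2 - 8*h + 3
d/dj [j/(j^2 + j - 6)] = (j^2 - j*(2*j + 1) + j - 6)/(j^2 + j - 6)^2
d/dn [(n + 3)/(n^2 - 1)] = (n^2 - 2*n*(n + 3) - 1)/(n^2 - 1)^2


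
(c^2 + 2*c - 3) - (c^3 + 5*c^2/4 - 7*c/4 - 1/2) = -c^3 - c^2/4 + 15*c/4 - 5/2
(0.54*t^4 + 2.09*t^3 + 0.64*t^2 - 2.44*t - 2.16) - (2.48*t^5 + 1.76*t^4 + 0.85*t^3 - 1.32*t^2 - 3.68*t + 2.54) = -2.48*t^5 - 1.22*t^4 + 1.24*t^3 + 1.96*t^2 + 1.24*t - 4.7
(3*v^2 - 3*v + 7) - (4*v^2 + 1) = -v^2 - 3*v + 6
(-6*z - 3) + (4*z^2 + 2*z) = 4*z^2 - 4*z - 3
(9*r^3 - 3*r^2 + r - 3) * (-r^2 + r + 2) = -9*r^5 + 12*r^4 + 14*r^3 - 2*r^2 - r - 6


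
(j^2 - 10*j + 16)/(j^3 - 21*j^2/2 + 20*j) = 2*(j - 2)/(j*(2*j - 5))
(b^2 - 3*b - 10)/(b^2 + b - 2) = (b - 5)/(b - 1)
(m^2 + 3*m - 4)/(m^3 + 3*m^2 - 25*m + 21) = (m + 4)/(m^2 + 4*m - 21)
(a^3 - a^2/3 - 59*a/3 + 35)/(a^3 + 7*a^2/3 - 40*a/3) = (3*a^2 - 16*a + 21)/(a*(3*a - 8))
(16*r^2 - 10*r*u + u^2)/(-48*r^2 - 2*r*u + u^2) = (-2*r + u)/(6*r + u)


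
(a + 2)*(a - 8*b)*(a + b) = a^3 - 7*a^2*b + 2*a^2 - 8*a*b^2 - 14*a*b - 16*b^2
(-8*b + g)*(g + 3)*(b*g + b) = -8*b^2*g^2 - 32*b^2*g - 24*b^2 + b*g^3 + 4*b*g^2 + 3*b*g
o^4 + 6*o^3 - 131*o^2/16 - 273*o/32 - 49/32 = (o - 7/4)*(o + 1/4)*(o + 1/2)*(o + 7)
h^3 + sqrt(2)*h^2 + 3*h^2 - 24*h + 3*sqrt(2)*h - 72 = (h + 3)*(h - 3*sqrt(2))*(h + 4*sqrt(2))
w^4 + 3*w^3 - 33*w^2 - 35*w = w*(w - 5)*(w + 1)*(w + 7)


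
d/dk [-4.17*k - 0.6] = -4.17000000000000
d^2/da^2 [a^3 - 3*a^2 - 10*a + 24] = 6*a - 6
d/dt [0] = 0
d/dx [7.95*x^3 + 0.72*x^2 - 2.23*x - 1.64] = 23.85*x^2 + 1.44*x - 2.23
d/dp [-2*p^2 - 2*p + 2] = -4*p - 2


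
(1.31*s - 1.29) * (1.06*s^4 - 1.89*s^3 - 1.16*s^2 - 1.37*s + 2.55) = 1.3886*s^5 - 3.8433*s^4 + 0.9185*s^3 - 0.2983*s^2 + 5.1078*s - 3.2895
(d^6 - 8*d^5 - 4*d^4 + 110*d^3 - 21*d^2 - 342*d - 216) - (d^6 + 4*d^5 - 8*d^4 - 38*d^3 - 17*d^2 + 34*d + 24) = -12*d^5 + 4*d^4 + 148*d^3 - 4*d^2 - 376*d - 240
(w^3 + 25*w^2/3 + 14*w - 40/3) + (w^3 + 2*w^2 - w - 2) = 2*w^3 + 31*w^2/3 + 13*w - 46/3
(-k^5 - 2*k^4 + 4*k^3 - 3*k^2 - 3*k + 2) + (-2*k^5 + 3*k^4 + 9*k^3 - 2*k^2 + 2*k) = -3*k^5 + k^4 + 13*k^3 - 5*k^2 - k + 2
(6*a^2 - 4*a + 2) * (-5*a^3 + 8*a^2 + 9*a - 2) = -30*a^5 + 68*a^4 + 12*a^3 - 32*a^2 + 26*a - 4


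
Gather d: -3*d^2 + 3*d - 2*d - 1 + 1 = -3*d^2 + d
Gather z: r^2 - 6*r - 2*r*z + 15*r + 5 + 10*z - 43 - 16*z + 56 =r^2 + 9*r + z*(-2*r - 6) + 18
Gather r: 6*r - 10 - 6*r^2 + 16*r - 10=-6*r^2 + 22*r - 20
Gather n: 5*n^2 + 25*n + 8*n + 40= 5*n^2 + 33*n + 40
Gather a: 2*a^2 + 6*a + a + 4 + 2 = 2*a^2 + 7*a + 6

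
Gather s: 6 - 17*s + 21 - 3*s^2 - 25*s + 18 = -3*s^2 - 42*s + 45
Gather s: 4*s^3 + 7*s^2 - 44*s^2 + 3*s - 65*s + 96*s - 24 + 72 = 4*s^3 - 37*s^2 + 34*s + 48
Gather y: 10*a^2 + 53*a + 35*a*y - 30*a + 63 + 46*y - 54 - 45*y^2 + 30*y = 10*a^2 + 23*a - 45*y^2 + y*(35*a + 76) + 9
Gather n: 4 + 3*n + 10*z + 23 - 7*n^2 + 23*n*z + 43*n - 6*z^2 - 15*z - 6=-7*n^2 + n*(23*z + 46) - 6*z^2 - 5*z + 21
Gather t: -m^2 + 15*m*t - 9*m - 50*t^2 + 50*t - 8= -m^2 - 9*m - 50*t^2 + t*(15*m + 50) - 8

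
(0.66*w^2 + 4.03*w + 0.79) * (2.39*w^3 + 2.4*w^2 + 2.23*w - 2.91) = 1.5774*w^5 + 11.2157*w^4 + 13.0319*w^3 + 8.9623*w^2 - 9.9656*w - 2.2989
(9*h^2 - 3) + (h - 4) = 9*h^2 + h - 7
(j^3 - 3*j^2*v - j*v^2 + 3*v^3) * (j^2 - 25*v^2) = j^5 - 3*j^4*v - 26*j^3*v^2 + 78*j^2*v^3 + 25*j*v^4 - 75*v^5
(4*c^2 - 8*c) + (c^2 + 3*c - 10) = 5*c^2 - 5*c - 10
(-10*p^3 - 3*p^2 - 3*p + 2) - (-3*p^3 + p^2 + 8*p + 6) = -7*p^3 - 4*p^2 - 11*p - 4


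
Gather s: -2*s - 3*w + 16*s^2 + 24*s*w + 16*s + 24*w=16*s^2 + s*(24*w + 14) + 21*w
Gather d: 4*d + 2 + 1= 4*d + 3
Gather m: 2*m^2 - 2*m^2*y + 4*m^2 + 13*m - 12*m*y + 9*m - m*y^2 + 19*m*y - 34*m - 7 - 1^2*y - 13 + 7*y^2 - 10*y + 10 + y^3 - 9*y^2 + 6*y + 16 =m^2*(6 - 2*y) + m*(-y^2 + 7*y - 12) + y^3 - 2*y^2 - 5*y + 6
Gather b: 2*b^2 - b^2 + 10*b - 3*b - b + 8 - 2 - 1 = b^2 + 6*b + 5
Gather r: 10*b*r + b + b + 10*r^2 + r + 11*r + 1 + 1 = 2*b + 10*r^2 + r*(10*b + 12) + 2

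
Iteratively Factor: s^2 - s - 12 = (s + 3)*(s - 4)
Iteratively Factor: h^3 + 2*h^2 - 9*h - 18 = (h + 3)*(h^2 - h - 6) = (h - 3)*(h + 3)*(h + 2)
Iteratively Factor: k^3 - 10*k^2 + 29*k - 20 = (k - 4)*(k^2 - 6*k + 5) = (k - 4)*(k - 1)*(k - 5)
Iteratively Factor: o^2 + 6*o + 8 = (o + 2)*(o + 4)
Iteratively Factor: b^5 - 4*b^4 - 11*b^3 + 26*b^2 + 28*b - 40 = (b + 2)*(b^4 - 6*b^3 + b^2 + 24*b - 20) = (b + 2)^2*(b^3 - 8*b^2 + 17*b - 10) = (b - 1)*(b + 2)^2*(b^2 - 7*b + 10) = (b - 2)*(b - 1)*(b + 2)^2*(b - 5)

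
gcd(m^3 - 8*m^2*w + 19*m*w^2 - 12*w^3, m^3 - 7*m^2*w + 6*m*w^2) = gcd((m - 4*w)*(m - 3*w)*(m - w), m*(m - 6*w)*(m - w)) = -m + w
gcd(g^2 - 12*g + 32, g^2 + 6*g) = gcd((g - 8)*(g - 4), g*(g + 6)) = 1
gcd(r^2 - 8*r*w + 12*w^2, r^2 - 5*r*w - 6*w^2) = r - 6*w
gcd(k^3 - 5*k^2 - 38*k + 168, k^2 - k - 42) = k^2 - k - 42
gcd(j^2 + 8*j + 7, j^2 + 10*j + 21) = j + 7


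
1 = 1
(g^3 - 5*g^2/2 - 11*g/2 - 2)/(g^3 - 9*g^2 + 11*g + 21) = (g^2 - 7*g/2 - 2)/(g^2 - 10*g + 21)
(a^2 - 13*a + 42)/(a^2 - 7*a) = (a - 6)/a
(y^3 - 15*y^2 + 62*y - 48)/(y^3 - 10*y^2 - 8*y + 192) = (y - 1)/(y + 4)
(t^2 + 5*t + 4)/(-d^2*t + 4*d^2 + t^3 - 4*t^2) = (t^2 + 5*t + 4)/(-d^2*t + 4*d^2 + t^3 - 4*t^2)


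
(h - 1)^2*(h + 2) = h^3 - 3*h + 2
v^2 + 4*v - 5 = (v - 1)*(v + 5)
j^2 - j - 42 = (j - 7)*(j + 6)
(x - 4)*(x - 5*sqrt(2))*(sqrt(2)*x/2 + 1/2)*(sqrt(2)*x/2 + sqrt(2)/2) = x^4/2 - 9*sqrt(2)*x^3/4 - 3*x^3/2 - 9*x^2/2 + 27*sqrt(2)*x^2/4 + 15*x/2 + 9*sqrt(2)*x + 10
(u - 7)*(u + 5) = u^2 - 2*u - 35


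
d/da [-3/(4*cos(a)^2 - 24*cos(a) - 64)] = 3*(3 - cos(a))*sin(a)/(2*(sin(a)^2 + 6*cos(a) + 15)^2)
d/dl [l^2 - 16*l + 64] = 2*l - 16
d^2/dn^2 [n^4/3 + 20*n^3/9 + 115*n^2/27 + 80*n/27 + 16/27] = 4*n^2 + 40*n/3 + 230/27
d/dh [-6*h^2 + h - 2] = 1 - 12*h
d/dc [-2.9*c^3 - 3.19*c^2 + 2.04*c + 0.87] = -8.7*c^2 - 6.38*c + 2.04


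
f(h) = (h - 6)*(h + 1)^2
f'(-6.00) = 145.00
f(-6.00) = -300.00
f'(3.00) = -8.00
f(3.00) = -48.00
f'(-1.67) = 10.73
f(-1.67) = -3.44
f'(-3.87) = 64.89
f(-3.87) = -81.30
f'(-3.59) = 56.38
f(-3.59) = -64.33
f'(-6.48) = 166.81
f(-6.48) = -374.78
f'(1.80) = -15.68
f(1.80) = -32.93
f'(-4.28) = 78.20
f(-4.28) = -110.60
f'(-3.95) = 67.41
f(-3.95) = -86.59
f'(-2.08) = 18.62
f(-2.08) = -9.42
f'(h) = (h - 6)*(2*h + 2) + (h + 1)^2 = (h + 1)*(3*h - 11)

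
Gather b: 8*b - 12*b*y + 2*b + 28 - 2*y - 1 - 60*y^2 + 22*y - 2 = b*(10 - 12*y) - 60*y^2 + 20*y + 25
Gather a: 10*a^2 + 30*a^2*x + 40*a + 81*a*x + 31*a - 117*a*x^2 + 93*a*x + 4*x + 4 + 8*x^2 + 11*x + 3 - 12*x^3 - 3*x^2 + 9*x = a^2*(30*x + 10) + a*(-117*x^2 + 174*x + 71) - 12*x^3 + 5*x^2 + 24*x + 7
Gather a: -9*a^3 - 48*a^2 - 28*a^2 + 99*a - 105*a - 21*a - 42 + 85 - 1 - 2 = -9*a^3 - 76*a^2 - 27*a + 40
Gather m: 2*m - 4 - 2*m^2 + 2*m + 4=-2*m^2 + 4*m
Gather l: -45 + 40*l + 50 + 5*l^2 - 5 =5*l^2 + 40*l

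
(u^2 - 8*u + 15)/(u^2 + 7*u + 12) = (u^2 - 8*u + 15)/(u^2 + 7*u + 12)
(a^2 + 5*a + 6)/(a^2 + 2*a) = (a + 3)/a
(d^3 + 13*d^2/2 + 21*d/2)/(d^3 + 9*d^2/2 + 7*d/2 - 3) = d*(2*d + 7)/(2*d^2 + 3*d - 2)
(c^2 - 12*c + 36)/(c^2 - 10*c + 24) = (c - 6)/(c - 4)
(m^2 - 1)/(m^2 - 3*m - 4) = (m - 1)/(m - 4)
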